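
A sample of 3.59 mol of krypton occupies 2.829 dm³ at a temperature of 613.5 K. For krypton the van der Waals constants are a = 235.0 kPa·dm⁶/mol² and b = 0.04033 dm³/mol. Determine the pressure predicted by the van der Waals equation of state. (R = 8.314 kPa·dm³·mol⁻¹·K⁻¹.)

P ≈ 6443 kPa

P = nRT/(V − nb) − a n²/V²
nRT/(V − nb) = (3.59)(8.314)(613.5)/(2.829 − 3.59×0.04033) = 18311/2.6842 = 6821.8 kPa
a n²/V² = (235.0)(3.59)²/(2.829)² = 378.43 kPa
P = 6821.8 − 378.43 = 6443 kPa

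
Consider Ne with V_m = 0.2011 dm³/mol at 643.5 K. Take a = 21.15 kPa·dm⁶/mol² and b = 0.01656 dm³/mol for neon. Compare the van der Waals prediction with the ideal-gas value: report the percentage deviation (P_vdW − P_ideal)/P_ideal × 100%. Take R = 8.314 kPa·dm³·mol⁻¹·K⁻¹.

Ideal: P_ideal = RT/V_m = (8.314)(643.5)/0.2011 = 26604.0 kPa
vdW: P = RT/(V_m − b) − a/V_m² = 5350.06/0.184540 − 21.15/0.0404412 = 28991.3 − 522.982 = 28468.3 kPa
% deviation = (28468.3 − 26604.0)/26604.0 × 100% = 7.01%

7.01 %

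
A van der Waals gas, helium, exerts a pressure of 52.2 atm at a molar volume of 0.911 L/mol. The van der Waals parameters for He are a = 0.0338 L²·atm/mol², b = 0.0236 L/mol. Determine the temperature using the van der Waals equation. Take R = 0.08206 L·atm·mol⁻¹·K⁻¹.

T = (P + a/V_m²)(V_m − b)/R
P + a/V_m² = 52.2 + 0.0338/(0.911)² = 52.241 atm
V_m − b = 0.911 − 0.0236 = 0.88740 L/mol
T = (52.241)(0.88740)/0.08206 = 564.9 K

T ≈ 564.9 K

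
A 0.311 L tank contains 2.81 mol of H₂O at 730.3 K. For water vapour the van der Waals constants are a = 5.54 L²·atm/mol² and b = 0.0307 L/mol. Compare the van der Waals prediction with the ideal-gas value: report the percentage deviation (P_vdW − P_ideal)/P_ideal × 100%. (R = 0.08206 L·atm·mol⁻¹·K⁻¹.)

Ideal: P_ideal = nRT/V = (2.81)(0.08206)(730.3)/0.311 = 541.475 atm
vdW: P = nRT/(V − nb) − a n²/V² = 168.399/0.224733 − 43.7444/0.0967210 = 749.329 − 452.274 = 297.055 atm
% deviation = (297.055 − 541.475)/541.475 × 100% = -45.14%

-45.14 %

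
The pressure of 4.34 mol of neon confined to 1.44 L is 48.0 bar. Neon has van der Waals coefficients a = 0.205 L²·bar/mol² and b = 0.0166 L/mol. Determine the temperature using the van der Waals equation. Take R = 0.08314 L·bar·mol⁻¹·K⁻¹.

T = (P + a n²/V²)(V − nb)/(nR)
P + a n²/V² = 48.0 + (0.205)(4.34)²/(1.44)² = 49.862 bar
V − nb = 1.44 − (4.34)(0.0166) = 1.3680 L
T = (49.862)(1.3680)/((4.34)(0.08314)) = 189.0 K

T ≈ 189.0 K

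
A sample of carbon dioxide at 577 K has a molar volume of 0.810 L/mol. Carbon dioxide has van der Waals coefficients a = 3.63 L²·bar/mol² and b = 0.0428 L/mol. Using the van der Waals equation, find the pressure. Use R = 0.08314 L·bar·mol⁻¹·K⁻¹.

P ≈ 57.00 bar

P = RT/(V_m − b) − a/V_m²
RT/(V_m − b) = (0.08314)(577)/(0.810 − 0.0428) = 47.972/0.76720 = 62.529 bar
a/V_m² = 3.63/(0.810)² = 5.5327 bar
P = 62.529 − 5.5327 = 57.00 bar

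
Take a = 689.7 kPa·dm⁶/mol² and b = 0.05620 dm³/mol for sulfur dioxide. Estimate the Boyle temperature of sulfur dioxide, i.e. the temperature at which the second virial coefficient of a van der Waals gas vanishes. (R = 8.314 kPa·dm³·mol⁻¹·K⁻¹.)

T_B ≈ 1476 K

For a van der Waals gas the second virial coefficient B₂ = b − a/(RT) vanishes at T_B = a/(Rb).
T_B = 689.7/(8.314×0.05620) = 689.7/0.46725 = 1476 K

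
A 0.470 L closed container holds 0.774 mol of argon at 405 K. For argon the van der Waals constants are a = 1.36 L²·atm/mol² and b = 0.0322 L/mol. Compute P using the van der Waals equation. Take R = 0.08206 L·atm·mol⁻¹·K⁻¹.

P ≈ 54.11 atm

P = nRT/(V − nb) − a n²/V²
nRT/(V − nb) = (0.774)(0.08206)(405)/(0.470 − 0.774×0.0322) = 25.723/0.44508 = 57.794 atm
a n²/V² = (1.36)(0.774)²/(0.470)² = 3.6883 atm
P = 57.794 − 3.6883 = 54.11 atm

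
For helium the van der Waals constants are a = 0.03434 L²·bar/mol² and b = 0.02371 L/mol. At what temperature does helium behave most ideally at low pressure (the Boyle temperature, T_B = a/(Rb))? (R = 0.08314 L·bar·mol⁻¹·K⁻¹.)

For a van der Waals gas the second virial coefficient B₂ = b − a/(RT) vanishes at T_B = a/(Rb).
T_B = 0.03434/(0.08314×0.02371) = 0.03434/0.0019712 = 17.42 K

T_B ≈ 17.42 K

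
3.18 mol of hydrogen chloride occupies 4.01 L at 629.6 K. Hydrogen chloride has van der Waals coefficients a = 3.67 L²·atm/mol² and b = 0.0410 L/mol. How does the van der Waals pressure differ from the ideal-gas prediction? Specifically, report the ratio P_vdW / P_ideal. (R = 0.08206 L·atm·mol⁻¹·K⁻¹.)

P_vdW / P_ideal ≈ 0.9773

Ideal: P_ideal = nRT/V = (3.18)(0.08206)(629.6)/4.01 = 40.9712 atm
vdW: P = nRT/(V − nb) − a n²/V² = 164.295/3.87962 − 37.1125/16.0801 = 42.3482 − 2.30798 = 40.0402 atm
Ratio = 40.0402/40.9712 = 0.9773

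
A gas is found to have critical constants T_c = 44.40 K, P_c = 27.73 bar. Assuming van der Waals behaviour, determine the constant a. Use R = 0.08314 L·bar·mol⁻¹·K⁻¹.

From T_c = 8a/(27Rb) and P_c = a/(27b²): a = 27 R² T_c²/(64 P_c).
a = 27×(0.08314)²×(44.40)²/(64×27.73) = 367.92/1774.7 = 0.2073 L²·bar/mol²

a ≈ 0.2073 L²·bar/mol²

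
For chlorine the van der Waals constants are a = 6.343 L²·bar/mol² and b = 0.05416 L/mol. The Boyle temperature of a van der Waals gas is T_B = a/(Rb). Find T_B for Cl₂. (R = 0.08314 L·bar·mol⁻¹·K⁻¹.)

For a van der Waals gas the second virial coefficient B₂ = b − a/(RT) vanishes at T_B = a/(Rb).
T_B = 6.343/(0.08314×0.05416) = 6.343/0.0045029 = 1409 K

T_B ≈ 1409 K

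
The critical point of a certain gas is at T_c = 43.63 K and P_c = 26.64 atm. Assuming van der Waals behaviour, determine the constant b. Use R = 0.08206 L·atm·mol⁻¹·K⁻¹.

b ≈ 0.01680 L/mol

From T_c = 8a/(27Rb) and P_c = a/(27b²): b = R T_c/(8 P_c).
b = (0.08206)(43.63)/(8×26.64) = 3.5803/213.12 = 0.01680 L/mol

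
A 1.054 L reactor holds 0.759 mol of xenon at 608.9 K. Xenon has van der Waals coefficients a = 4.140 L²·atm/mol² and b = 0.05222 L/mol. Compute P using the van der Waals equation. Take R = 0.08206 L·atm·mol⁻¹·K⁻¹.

P = nRT/(V − nb) − a n²/V²
nRT/(V − nb) = (0.759)(0.08206)(608.9)/(1.054 − 0.759×0.05222) = 37.924/1.0144 = 37.386 atm
a n²/V² = (4.140)(0.759)²/(1.054)² = 2.1469 atm
P = 37.386 − 2.1469 = 35.24 atm

P ≈ 35.24 atm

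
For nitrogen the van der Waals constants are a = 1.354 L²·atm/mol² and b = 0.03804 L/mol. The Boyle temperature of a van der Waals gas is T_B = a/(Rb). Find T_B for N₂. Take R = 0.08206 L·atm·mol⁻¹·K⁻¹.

For a van der Waals gas the second virial coefficient B₂ = b − a/(RT) vanishes at T_B = a/(Rb).
T_B = 1.354/(0.08206×0.03804) = 1.354/0.0031216 = 433.8 K

T_B ≈ 433.8 K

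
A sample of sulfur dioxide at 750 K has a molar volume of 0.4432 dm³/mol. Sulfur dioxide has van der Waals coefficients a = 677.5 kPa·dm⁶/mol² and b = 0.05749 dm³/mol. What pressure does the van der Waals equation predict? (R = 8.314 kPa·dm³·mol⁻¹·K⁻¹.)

P ≈ 12717 kPa

P = RT/(V_m − b) − a/V_m²
RT/(V_m − b) = (8.314)(750)/(0.4432 − 0.05749) = 6235.5/0.38571 = 16166 kPa
a/V_m² = 677.5/(0.4432)² = 3449.1 kPa
P = 16166 − 3449.1 = 12717 kPa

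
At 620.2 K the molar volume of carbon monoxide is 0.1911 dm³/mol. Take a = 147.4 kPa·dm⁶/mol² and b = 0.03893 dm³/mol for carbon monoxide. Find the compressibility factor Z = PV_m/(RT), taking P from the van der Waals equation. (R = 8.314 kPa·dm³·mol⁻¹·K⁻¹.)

Z ≈ 1.106

P = RT/(V_m − b) − a/V_m² = (8.314)(620.2)/(0.1911 − 0.03893) − 147.4/(0.1911)²
  = 5156.3/0.15217 − 4036.2 = 33885 − 4036.2 = 29849 kPa
Z = PV_m/(RT) = (29849)(0.1911)/((8.314)(620.2)) = 5704.1/5156.3 = 1.106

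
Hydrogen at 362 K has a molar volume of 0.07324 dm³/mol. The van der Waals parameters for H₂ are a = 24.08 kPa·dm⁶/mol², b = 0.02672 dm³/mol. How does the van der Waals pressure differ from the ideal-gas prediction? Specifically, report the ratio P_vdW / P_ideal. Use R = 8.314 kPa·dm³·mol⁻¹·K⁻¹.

P_vdW / P_ideal ≈ 1.465

Ideal: P_ideal = RT/V_m = (8.314)(362)/0.07324 = 41093.2 kPa
vdW: P = RT/(V_m − b) − a/V_m² = 3009.67/0.0465200 − 24.08/0.00536410 = 64696.3 − 4489.10 = 60207.2 kPa
Ratio = 60207.2/41093.2 = 1.465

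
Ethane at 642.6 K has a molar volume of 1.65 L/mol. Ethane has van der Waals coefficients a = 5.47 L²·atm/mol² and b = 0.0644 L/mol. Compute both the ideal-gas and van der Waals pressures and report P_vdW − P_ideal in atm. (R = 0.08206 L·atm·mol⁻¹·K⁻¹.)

ΔP ≈ -0.711 atm

Ideal: P_ideal = RT/V_m = (0.08206)(642.6)/1.65 = 31.9586 atm
vdW: P = RT/(V_m − b) − a/V_m² = 52.7318/1.58560 − 5.47/2.72250 = 33.2567 − 2.00918 = 31.2475 atm
ΔP = 31.2475 − 31.9586 = -0.711 atm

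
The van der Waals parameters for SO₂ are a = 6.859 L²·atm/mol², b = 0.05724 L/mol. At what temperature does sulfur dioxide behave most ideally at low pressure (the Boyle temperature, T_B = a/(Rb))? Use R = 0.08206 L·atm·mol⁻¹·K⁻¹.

For a van der Waals gas the second virial coefficient B₂ = b − a/(RT) vanishes at T_B = a/(Rb).
T_B = 6.859/(0.08206×0.05724) = 6.859/0.0046971 = 1460 K

T_B ≈ 1460 K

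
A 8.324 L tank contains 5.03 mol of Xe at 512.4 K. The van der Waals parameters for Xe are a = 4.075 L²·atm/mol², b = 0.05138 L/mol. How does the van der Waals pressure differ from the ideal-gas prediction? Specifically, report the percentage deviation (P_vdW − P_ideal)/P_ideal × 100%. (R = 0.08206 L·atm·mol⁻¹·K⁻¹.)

-2.65 %

Ideal: P_ideal = nRT/V = (5.03)(0.08206)(512.4)/8.324 = 25.4084 atm
vdW: P = nRT/(V − nb) − a n²/V² = 211.499/8.06556 − 103.101/69.2890 = 26.2225 − 1.48799 = 24.7345 atm
% deviation = (24.7345 − 25.4084)/25.4084 × 100% = -2.65%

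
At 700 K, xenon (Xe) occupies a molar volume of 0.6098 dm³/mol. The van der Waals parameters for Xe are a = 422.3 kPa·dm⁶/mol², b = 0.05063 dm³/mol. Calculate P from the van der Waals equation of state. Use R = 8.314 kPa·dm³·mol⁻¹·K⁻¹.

P ≈ 9272 kPa

P = RT/(V_m − b) − a/V_m²
RT/(V_m − b) = (8.314)(700)/(0.6098 − 0.05063) = 5819.8/0.55917 = 10408 kPa
a/V_m² = 422.3/(0.6098)² = 1135.7 kPa
P = 10408 − 1135.7 = 9272 kPa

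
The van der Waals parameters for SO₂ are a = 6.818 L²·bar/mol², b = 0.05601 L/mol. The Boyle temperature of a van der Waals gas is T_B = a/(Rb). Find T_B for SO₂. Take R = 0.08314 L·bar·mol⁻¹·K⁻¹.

T_B ≈ 1464 K

For a van der Waals gas the second virial coefficient B₂ = b − a/(RT) vanishes at T_B = a/(Rb).
T_B = 6.818/(0.08314×0.05601) = 6.818/0.0046567 = 1464 K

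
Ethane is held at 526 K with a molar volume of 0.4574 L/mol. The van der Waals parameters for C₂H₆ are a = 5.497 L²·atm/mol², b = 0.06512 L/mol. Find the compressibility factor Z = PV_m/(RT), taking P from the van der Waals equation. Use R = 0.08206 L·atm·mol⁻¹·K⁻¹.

Z ≈ 0.8876

P = RT/(V_m − b) − a/V_m² = (0.08206)(526)/(0.4574 − 0.06512) − 5.497/(0.4574)²
  = 43.164/0.39228 − 26.274 = 110.03 − 26.274 = 83.76 atm
Z = PV_m/(RT) = (83.76)(0.4574)/((0.08206)(526)) = 38.312/43.164 = 0.8876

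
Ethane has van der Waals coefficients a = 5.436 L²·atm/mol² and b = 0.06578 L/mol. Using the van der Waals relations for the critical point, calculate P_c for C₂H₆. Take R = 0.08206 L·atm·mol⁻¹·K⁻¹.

For a van der Waals gas, P_c = a/(27b²).
P_c = 5.436/(27×(0.06578)²) = 5.436/0.11683 = 46.53 atm

P_c ≈ 46.53 atm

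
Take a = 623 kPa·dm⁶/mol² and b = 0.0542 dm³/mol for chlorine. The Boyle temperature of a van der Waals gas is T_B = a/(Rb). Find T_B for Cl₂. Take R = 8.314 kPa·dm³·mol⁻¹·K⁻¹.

T_B ≈ 1383 K

For a van der Waals gas the second virial coefficient B₂ = b − a/(RT) vanishes at T_B = a/(Rb).
T_B = 623/(8.314×0.0542) = 623/0.45062 = 1383 K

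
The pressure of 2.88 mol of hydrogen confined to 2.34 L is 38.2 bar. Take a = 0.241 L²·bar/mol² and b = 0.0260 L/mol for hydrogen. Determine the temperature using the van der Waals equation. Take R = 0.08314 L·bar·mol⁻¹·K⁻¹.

T = (P + a n²/V²)(V − nb)/(nR)
P + a n²/V² = 38.2 + (0.241)(2.88)²/(2.34)² = 38.565 bar
V − nb = 2.34 − (2.88)(0.0260) = 2.2651 L
T = (38.565)(2.2651)/((2.88)(0.08314)) = 364.8 K

T ≈ 364.8 K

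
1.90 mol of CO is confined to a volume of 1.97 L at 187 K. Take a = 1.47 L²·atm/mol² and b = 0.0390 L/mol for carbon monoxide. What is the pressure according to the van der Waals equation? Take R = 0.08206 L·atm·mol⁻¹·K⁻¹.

P = nRT/(V − nb) − a n²/V²
nRT/(V − nb) = (1.90)(0.08206)(187)/(1.97 − 1.90×0.0390) = 29.156/1.8959 = 15.378 atm
a n²/V² = (1.47)(1.90)²/(1.97)² = 1.3674 atm
P = 15.378 − 1.3674 = 14.01 atm

P ≈ 14.01 atm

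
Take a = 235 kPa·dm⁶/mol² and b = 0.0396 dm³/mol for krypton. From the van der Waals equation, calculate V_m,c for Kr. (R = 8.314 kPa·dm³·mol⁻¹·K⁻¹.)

V_m,c ≈ 0.1188 dm³/mol

For a van der Waals gas, V_m,c = 3b.
V_m,c = 3×0.0396 = 0.1188 dm³/mol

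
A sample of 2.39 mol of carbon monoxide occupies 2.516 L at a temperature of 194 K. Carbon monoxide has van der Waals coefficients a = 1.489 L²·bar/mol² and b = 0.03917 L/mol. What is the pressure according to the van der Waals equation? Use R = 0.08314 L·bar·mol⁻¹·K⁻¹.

P ≈ 14.57 bar

P = nRT/(V − nb) − a n²/V²
nRT/(V − nb) = (2.39)(0.08314)(194)/(2.516 − 2.39×0.03917) = 38.549/2.4224 = 15.914 bar
a n²/V² = (1.489)(2.39)²/(2.516)² = 1.3436 bar
P = 15.914 − 1.3436 = 14.57 bar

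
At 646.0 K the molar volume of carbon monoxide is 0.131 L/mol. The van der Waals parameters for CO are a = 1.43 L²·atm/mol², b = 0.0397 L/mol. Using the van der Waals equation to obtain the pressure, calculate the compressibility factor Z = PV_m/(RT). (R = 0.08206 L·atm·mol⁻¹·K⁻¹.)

Z ≈ 1.229

P = RT/(V_m − b) − a/V_m² = (0.08206)(646.0)/(0.131 − 0.0397) − 1.43/(0.131)²
  = 53.011/0.091300 − 83.328 = 580.62 − 83.328 = 497.29 atm
Z = PV_m/(RT) = (497.29)(0.131)/((0.08206)(646.0)) = 65.145/53.011 = 1.229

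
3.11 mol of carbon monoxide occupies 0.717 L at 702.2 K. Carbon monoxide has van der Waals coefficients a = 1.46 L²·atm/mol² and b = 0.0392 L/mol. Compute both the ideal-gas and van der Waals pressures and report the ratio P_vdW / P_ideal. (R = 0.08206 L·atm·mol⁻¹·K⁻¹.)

Ideal: P_ideal = nRT/V = (3.11)(0.08206)(702.2)/0.717 = 249.939 atm
vdW: P = nRT/(V − nb) − a n²/V² = 179.206/0.595088 − 14.1213/0.514089 = 301.142 − 27.4686 = 273.673 atm
Ratio = 273.673/249.939 = 1.095

P_vdW / P_ideal ≈ 1.095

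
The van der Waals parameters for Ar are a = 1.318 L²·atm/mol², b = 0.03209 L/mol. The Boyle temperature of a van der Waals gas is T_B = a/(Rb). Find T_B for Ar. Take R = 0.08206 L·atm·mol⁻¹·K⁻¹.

T_B ≈ 500.5 K

For a van der Waals gas the second virial coefficient B₂ = b − a/(RT) vanishes at T_B = a/(Rb).
T_B = 1.318/(0.08206×0.03209) = 1.318/0.0026333 = 500.5 K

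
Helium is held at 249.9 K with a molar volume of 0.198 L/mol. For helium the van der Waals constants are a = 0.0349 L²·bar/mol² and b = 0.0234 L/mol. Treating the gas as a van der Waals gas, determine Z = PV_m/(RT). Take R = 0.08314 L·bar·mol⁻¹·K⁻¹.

Z ≈ 1.126

P = RT/(V_m − b) − a/V_m² = (0.08314)(249.9)/(0.198 − 0.0234) − 0.0349/(0.198)²
  = 20.777/0.17460 − 0.89022 = 119.00 − 0.89022 = 118.11 bar
Z = PV_m/(RT) = (118.11)(0.198)/((0.08314)(249.9)) = 23.386/20.777 = 1.126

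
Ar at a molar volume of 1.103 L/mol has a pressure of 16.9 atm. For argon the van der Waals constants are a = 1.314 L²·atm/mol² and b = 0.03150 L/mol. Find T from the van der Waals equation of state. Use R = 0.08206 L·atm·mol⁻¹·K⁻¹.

T ≈ 234.8 K

T = (P + a/V_m²)(V_m − b)/R
P + a/V_m² = 16.9 + 1.314/(1.103)² = 17.980 atm
V_m − b = 1.103 − 0.03150 = 1.0715 L/mol
T = (17.980)(1.0715)/0.08206 = 234.8 K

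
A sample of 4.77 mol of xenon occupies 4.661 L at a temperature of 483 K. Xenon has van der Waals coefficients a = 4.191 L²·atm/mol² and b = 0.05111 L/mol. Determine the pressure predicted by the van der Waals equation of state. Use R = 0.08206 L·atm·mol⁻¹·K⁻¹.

P ≈ 38.41 atm

P = nRT/(V − nb) − a n²/V²
nRT/(V − nb) = (4.77)(0.08206)(483)/(4.661 − 4.77×0.05111) = 189.06/4.4172 = 42.801 atm
a n²/V² = (4.191)(4.77)²/(4.661)² = 4.3893 atm
P = 42.801 − 4.3893 = 38.41 atm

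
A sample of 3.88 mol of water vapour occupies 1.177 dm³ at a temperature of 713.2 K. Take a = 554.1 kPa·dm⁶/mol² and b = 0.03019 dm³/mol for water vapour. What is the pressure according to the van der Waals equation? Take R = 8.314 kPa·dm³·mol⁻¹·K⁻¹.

P = nRT/(V − nb) − a n²/V²
nRT/(V − nb) = (3.88)(8.314)(713.2)/(1.177 − 3.88×0.03019) = 23007/1.0599 = 21707 kPa
a n²/V² = (554.1)(3.88)²/(1.177)² = 6021.4 kPa
P = 21707 − 6021.4 = 15686 kPa

P ≈ 15686 kPa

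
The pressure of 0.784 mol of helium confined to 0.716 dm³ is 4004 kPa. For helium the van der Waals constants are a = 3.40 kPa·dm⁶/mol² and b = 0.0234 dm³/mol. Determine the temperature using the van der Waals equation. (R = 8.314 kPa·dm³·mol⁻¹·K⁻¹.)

T = (P + a n²/V²)(V − nb)/(nR)
P + a n²/V² = 4004 + (3.40)(0.784)²/(0.716)² = 4008.1 kPa
V − nb = 0.716 − (0.784)(0.0234) = 0.69765 dm³
T = (4008.1)(0.69765)/((0.784)(8.314)) = 429.0 K

T ≈ 429.0 K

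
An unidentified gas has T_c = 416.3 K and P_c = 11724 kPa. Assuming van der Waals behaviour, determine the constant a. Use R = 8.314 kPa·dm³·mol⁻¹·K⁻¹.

From T_c = 8a/(27Rb) and P_c = a/(27b²): a = 27 R² T_c²/(64 P_c).
a = 27×(8.314)²×(416.3)²/(64×11724) = 323442158/750336 = 431.1 kPa·dm⁶/mol²

a ≈ 431.1 kPa·dm⁶/mol²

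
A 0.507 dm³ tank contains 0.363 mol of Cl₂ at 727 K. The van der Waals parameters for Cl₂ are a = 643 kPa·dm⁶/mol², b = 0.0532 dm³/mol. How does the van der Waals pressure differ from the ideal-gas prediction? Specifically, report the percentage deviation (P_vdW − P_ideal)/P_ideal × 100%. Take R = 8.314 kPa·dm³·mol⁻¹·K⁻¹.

-3.66 %

Ideal: P_ideal = nRT/V = (0.363)(8.314)(727)/0.507 = 4327.56 kPa
vdW: P = nRT/(V − nb) − a n²/V² = 2194.07/0.487688 − 84.7275/0.257049 = 4498.92 − 329.616 = 4169.30 kPa
% deviation = (4169.30 − 4327.56)/4327.56 × 100% = -3.66%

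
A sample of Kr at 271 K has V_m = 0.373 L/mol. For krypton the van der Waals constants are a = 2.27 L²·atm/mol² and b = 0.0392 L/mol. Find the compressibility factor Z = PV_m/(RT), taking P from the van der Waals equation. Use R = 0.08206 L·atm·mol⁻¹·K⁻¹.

Z ≈ 0.8438

P = RT/(V_m − b) − a/V_m² = (0.08206)(271)/(0.373 − 0.0392) − 2.27/(0.373)²
  = 22.238/0.33380 − 16.316 = 66.621 − 16.316 = 50.305 atm
Z = PV_m/(RT) = (50.305)(0.373)/((0.08206)(271)) = 18.764/22.238 = 0.8438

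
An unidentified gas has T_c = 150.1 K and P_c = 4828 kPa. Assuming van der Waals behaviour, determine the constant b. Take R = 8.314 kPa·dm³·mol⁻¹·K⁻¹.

From T_c = 8a/(27Rb) and P_c = a/(27b²): b = R T_c/(8 P_c).
b = (8.314)(150.1)/(8×4828) = 1247.9/38624 = 0.03231 dm³/mol

b ≈ 0.03231 dm³/mol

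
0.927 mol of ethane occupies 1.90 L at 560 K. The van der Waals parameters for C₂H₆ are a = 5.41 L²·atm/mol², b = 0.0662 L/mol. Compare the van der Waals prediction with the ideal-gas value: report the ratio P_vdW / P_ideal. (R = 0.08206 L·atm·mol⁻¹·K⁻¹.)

Ideal: P_ideal = nRT/V = (0.927)(0.08206)(560)/1.90 = 22.4205 atm
vdW: P = nRT/(V − nb) − a n²/V² = 42.5990/1.83863 − 4.64897/3.61000 = 23.1689 − 1.28780 = 21.8811 atm
Ratio = 21.8811/22.4205 = 0.9759

P_vdW / P_ideal ≈ 0.9759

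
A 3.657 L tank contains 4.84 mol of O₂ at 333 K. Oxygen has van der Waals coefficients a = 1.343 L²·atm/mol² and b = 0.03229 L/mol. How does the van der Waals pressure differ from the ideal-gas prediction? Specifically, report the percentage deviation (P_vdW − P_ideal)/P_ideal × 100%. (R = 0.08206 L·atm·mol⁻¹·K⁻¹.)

Ideal: P_ideal = nRT/V = (4.84)(0.08206)(333)/3.657 = 36.1656 atm
vdW: P = nRT/(V − nb) − a n²/V² = 132.258/3.50072 − 31.4606/13.3736 = 37.7802 − 2.35244 = 35.4278 atm
% deviation = (35.4278 − 36.1656)/36.1656 × 100% = -2.04%

-2.04 %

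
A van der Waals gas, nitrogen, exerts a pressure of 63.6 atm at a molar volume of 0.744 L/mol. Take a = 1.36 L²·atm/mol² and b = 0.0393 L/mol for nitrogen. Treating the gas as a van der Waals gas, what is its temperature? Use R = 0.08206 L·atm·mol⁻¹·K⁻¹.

T = (P + a/V_m²)(V_m − b)/R
P + a/V_m² = 63.6 + 1.36/(0.744)² = 66.057 atm
V_m − b = 0.744 − 0.0393 = 0.70470 L/mol
T = (66.057)(0.70470)/0.08206 = 567.3 K

T ≈ 567.3 K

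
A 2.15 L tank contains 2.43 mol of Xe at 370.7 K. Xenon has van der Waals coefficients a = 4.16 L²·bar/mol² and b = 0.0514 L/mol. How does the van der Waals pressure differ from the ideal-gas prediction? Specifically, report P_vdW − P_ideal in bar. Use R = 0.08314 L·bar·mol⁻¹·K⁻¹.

ΔP ≈ -3.166 bar

Ideal: P_ideal = nRT/V = (2.43)(0.08314)(370.7)/2.15 = 34.8338 bar
vdW: P = nRT/(V − nb) − a n²/V² = 74.8926/2.02510 − 24.5644/4.62250 = 36.9822 − 5.31409 = 31.6681 bar
ΔP = 31.6681 − 34.8338 = -3.166 bar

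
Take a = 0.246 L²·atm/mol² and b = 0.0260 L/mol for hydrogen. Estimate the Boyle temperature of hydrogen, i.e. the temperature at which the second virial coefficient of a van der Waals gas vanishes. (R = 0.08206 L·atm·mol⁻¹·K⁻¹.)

T_B ≈ 115.3 K

For a van der Waals gas the second virial coefficient B₂ = b − a/(RT) vanishes at T_B = a/(Rb).
T_B = 0.246/(0.08206×0.0260) = 0.246/0.0021336 = 115.3 K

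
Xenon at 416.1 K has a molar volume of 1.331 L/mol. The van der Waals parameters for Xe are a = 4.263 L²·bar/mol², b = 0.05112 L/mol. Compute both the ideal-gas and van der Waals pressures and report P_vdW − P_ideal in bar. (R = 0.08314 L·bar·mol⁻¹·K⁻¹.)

ΔP ≈ -1.368 bar

Ideal: P_ideal = RT/V_m = (0.08314)(416.1)/1.331 = 25.9914 bar
vdW: P = RT/(V_m − b) − a/V_m² = 34.5946/1.27988 − 4.263/1.77156 = 27.0296 − 2.40635 = 24.6233 bar
ΔP = 24.6233 − 25.9914 = -1.368 bar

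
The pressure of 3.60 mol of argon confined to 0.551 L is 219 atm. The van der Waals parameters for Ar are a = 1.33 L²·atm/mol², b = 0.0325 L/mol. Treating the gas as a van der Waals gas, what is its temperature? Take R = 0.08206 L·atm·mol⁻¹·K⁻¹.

T ≈ 405.1 K

T = (P + a n²/V²)(V − nb)/(nR)
P + a n²/V² = 219 + (1.33)(3.60)²/(0.551)² = 275.77 atm
V − nb = 0.551 − (3.60)(0.0325) = 0.43400 L
T = (275.77)(0.43400)/((3.60)(0.08206)) = 405.1 K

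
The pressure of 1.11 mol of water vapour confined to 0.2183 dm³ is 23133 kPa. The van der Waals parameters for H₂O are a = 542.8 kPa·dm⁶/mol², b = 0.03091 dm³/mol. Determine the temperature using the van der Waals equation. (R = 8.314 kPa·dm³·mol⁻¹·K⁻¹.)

T = (P + a n²/V²)(V − nb)/(nR)
P + a n²/V² = 23133 + (542.8)(1.11)²/(0.2183)² = 37167 kPa
V − nb = 0.2183 − (1.11)(0.03091) = 0.18399 dm³
T = (37167)(0.18399)/((1.11)(8.314)) = 741.0 K

T ≈ 741.0 K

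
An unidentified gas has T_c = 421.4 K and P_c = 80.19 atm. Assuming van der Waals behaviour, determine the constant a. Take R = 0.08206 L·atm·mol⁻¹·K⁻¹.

a ≈ 6.291 L²·atm/mol²

From T_c = 8a/(27Rb) and P_c = a/(27b²): a = 27 R² T_c²/(64 P_c).
a = 27×(0.08206)²×(421.4)²/(64×80.19) = 32286/5132.2 = 6.291 L²·atm/mol²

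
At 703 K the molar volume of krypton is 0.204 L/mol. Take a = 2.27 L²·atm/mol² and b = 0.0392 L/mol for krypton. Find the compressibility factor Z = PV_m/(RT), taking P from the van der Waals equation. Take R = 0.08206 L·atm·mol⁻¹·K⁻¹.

Z ≈ 1.045

P = RT/(V_m − b) − a/V_m² = (0.08206)(703)/(0.204 − 0.0392) − 2.27/(0.204)²
  = 57.688/0.16480 − 54.546 = 350.05 − 54.546 = 295.50 atm
Z = PV_m/(RT) = (295.50)(0.204)/((0.08206)(703)) = 60.282/57.688 = 1.045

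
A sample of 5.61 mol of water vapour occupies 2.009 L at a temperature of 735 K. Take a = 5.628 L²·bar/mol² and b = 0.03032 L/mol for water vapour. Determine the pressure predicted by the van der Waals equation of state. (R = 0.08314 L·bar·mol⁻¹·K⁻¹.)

P ≈ 142.5 bar

P = nRT/(V − nb) − a n²/V²
nRT/(V − nb) = (5.61)(0.08314)(735)/(2.009 − 5.61×0.03032) = 342.82/1.8389 = 186.43 bar
a n²/V² = (5.628)(5.61)²/(2.009)² = 43.885 bar
P = 186.43 − 43.885 = 142.5 bar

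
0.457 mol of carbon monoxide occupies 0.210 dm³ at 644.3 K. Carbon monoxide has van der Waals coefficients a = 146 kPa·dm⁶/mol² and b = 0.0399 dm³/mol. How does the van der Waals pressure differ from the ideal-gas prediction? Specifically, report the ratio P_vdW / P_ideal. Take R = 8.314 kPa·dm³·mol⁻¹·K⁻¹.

Ideal: P_ideal = nRT/V = (0.457)(8.314)(644.3)/0.210 = 11657.2 kPa
vdW: P = nRT/(V − nb) − a n²/V² = 2448.02/0.191766 − 30.4920/0.0441000 = 12765.7 − 691.429 = 12074.3 kPa
Ratio = 12074.3/11657.2 = 1.036

P_vdW / P_ideal ≈ 1.036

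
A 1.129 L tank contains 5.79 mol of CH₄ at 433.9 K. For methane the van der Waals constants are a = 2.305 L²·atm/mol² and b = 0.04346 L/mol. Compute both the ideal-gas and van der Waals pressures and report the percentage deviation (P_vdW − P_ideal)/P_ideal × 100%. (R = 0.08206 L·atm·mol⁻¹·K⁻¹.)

Ideal: P_ideal = nRT/V = (5.79)(0.08206)(433.9)/1.129 = 182.602 atm
vdW: P = nRT/(V − nb) − a n²/V² = 206.158/0.877367 − 77.2731/1.27464 = 234.974 − 60.6235 = 174.351 atm
% deviation = (174.351 − 182.602)/182.602 × 100% = -4.52%

-4.52 %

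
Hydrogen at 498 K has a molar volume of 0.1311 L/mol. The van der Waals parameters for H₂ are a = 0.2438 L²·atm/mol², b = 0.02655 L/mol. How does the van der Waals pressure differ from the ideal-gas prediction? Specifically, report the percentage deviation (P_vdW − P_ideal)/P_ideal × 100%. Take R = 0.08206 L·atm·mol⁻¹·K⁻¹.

20.84 %

Ideal: P_ideal = RT/V_m = (0.08206)(498)/0.1311 = 311.715 atm
vdW: P = RT/(V_m − b) − a/V_m² = 40.8659/0.104550 − 0.2438/0.0171872 = 390.874 − 14.1850 = 376.689 atm
% deviation = (376.689 − 311.715)/311.715 × 100% = 20.84%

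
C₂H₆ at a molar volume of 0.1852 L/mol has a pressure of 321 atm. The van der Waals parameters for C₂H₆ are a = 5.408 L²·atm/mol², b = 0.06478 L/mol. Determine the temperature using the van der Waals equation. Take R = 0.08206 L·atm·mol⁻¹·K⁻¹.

T ≈ 702.4 K

T = (P + a/V_m²)(V_m − b)/R
P + a/V_m² = 321 + 5.408/(0.1852)² = 478.67 atm
V_m − b = 0.1852 − 0.06478 = 0.12042 L/mol
T = (478.67)(0.12042)/0.08206 = 702.4 K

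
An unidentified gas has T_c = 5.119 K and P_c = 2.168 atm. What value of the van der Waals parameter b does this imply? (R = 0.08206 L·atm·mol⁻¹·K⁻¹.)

From T_c = 8a/(27Rb) and P_c = a/(27b²): b = R T_c/(8 P_c).
b = (0.08206)(5.119)/(8×2.168) = 0.42007/17.344 = 0.02422 L/mol

b ≈ 0.02422 L/mol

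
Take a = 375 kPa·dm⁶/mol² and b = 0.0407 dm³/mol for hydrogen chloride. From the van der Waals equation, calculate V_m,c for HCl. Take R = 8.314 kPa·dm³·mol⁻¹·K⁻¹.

V_m,c ≈ 0.1221 dm³/mol

For a van der Waals gas, V_m,c = 3b.
V_m,c = 3×0.0407 = 0.1221 dm³/mol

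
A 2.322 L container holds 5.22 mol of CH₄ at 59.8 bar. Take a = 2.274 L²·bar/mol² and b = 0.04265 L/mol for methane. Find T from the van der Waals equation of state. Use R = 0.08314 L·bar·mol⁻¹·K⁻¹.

T ≈ 344.9 K

T = (P + a n²/V²)(V − nb)/(nR)
P + a n²/V² = 59.8 + (2.274)(5.22)²/(2.322)² = 71.292 bar
V − nb = 2.322 − (5.22)(0.04265) = 2.0994 L
T = (71.292)(2.0994)/((5.22)(0.08314)) = 344.9 K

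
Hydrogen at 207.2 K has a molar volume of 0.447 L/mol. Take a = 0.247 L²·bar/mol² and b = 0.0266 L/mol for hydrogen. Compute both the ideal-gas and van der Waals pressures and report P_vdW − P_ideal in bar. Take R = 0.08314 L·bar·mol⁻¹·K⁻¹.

ΔP ≈ 1.202 bar

Ideal: P_ideal = RT/V_m = (0.08314)(207.2)/0.447 = 38.5383 bar
vdW: P = RT/(V_m − b) − a/V_m² = 17.2266/0.420400 − 0.247/0.199809 = 40.9767 − 1.23618 = 39.7405 bar
ΔP = 39.7405 − 38.5383 = 1.202 bar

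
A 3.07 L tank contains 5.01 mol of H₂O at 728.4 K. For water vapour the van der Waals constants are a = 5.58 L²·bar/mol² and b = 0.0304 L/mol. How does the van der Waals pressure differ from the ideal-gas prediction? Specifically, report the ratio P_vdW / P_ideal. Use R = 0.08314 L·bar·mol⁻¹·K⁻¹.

P_vdW / P_ideal ≈ 0.9018

Ideal: P_ideal = nRT/V = (5.01)(0.08314)(728.4)/3.07 = 98.8278 bar
vdW: P = nRT/(V − nb) − a n²/V² = 303.401/2.91770 − 140.059/9.42490 = 103.986 − 14.8605 = 89.126 bar
Ratio = 89.126/98.8278 = 0.9018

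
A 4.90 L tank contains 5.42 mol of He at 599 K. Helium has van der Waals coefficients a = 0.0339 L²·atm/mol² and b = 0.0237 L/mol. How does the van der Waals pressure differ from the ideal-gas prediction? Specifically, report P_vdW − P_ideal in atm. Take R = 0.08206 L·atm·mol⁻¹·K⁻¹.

ΔP ≈ 1.422 atm

Ideal: P_ideal = nRT/V = (5.42)(0.08206)(599)/4.90 = 54.3703 atm
vdW: P = nRT/(V − nb) − a n²/V² = 266.414/4.77155 − 0.995860/24.0100 = 55.8338 − 0.0414769 = 55.7923 atm
ΔP = 55.7923 − 54.3703 = 1.422 atm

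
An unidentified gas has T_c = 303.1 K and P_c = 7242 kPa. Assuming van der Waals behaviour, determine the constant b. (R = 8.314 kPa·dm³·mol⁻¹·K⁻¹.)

From T_c = 8a/(27Rb) and P_c = a/(27b²): b = R T_c/(8 P_c).
b = (8.314)(303.1)/(8×7242) = 2520.0/57936 = 0.04350 dm³/mol

b ≈ 0.04350 dm³/mol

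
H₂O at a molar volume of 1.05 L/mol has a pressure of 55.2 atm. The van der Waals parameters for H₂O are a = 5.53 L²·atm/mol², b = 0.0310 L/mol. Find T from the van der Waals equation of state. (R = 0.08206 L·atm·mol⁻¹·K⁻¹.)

T = (P + a/V_m²)(V_m − b)/R
P + a/V_m² = 55.2 + 5.53/(1.05)² = 60.216 atm
V_m − b = 1.05 − 0.0310 = 1.0190 L/mol
T = (60.216)(1.0190)/0.08206 = 747.7 K

T ≈ 747.7 K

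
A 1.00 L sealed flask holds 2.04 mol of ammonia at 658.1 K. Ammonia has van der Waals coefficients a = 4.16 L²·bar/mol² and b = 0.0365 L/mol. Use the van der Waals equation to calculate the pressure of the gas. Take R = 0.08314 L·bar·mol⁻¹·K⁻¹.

P ≈ 103.3 bar

P = nRT/(V − nb) − a n²/V²
nRT/(V − nb) = (2.04)(0.08314)(658.1)/(1.00 − 2.04×0.0365) = 111.62/0.92554 = 120.60 bar
a n²/V² = (4.16)(2.04)²/(1.00)² = 17.312 bar
P = 120.60 − 17.312 = 103.3 bar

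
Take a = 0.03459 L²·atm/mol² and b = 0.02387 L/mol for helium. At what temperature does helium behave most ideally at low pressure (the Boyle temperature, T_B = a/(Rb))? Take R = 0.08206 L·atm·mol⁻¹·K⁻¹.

T_B ≈ 17.66 K

For a van der Waals gas the second virial coefficient B₂ = b − a/(RT) vanishes at T_B = a/(Rb).
T_B = 0.03459/(0.08206×0.02387) = 0.03459/0.0019588 = 17.66 K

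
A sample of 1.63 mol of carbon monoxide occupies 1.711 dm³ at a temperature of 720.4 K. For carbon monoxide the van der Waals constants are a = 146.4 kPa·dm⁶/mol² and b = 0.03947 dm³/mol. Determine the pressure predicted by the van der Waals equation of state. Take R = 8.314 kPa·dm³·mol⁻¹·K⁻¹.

P = nRT/(V − nb) − a n²/V²
nRT/(V − nb) = (1.63)(8.314)(720.4)/(1.711 − 1.63×0.03947) = 9762.7/1.6467 = 5928.6 kPa
a n²/V² = (146.4)(1.63)²/(1.711)² = 132.87 kPa
P = 5928.6 − 132.87 = 5796 kPa

P ≈ 5796 kPa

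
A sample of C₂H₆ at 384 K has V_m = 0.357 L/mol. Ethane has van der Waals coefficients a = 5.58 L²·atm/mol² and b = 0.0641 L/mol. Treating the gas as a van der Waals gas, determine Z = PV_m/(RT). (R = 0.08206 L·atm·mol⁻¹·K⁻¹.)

P = RT/(V_m − b) − a/V_m² = (0.08206)(384)/(0.357 − 0.0641) − 5.58/(0.357)²
  = 31.511/0.29290 − 43.782 = 107.58 − 43.782 = 63.80 atm
Z = PV_m/(RT) = (63.80)(0.357)/((0.08206)(384)) = 22.777/31.511 = 0.7228

Z ≈ 0.7228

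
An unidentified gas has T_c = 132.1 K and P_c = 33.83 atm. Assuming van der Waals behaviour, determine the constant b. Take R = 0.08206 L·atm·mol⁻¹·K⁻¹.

b ≈ 0.04005 L/mol

From T_c = 8a/(27Rb) and P_c = a/(27b²): b = R T_c/(8 P_c).
b = (0.08206)(132.1)/(8×33.83) = 10.840/270.64 = 0.04005 L/mol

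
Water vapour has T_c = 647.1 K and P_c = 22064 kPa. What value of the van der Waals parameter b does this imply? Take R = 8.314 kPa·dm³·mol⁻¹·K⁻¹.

From T_c = 8a/(27Rb) and P_c = a/(27b²): b = R T_c/(8 P_c).
b = (8.314)(647.1)/(8×22064) = 5380.0/176512 = 0.03048 dm³/mol

b ≈ 0.03048 dm³/mol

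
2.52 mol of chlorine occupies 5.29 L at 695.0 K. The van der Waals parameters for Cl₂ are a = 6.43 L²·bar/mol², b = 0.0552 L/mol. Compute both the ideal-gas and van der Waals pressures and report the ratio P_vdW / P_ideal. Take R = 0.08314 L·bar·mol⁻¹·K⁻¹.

Ideal: P_ideal = nRT/V = (2.52)(0.08314)(695.0)/5.29 = 27.5258 bar
vdW: P = nRT/(V − nb) − a n²/V² = 145.611/5.15090 − 40.8331/27.9841 = 28.2690 − 1.45915 = 26.8099 bar
Ratio = 26.8099/27.5258 = 0.9740

P_vdW / P_ideal ≈ 0.9740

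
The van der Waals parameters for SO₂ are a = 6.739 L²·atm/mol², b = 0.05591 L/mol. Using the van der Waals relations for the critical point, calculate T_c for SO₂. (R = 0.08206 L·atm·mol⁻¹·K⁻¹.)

For a van der Waals gas, T_c = 8a/(27Rb).
T_c = 8×6.739/(27×0.08206×0.05591) = 53.912/0.12388 = 435.2 K

T_c ≈ 435.2 K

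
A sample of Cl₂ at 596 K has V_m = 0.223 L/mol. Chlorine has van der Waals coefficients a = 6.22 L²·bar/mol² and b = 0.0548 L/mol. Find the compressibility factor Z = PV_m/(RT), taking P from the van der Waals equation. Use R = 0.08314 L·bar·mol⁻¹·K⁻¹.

P = RT/(V_m − b) − a/V_m² = (0.08314)(596)/(0.223 − 0.0548) − 6.22/(0.223)²
  = 49.551/0.16820 − 125.08 = 294.60 − 125.08 = 169.52 bar
Z = PV_m/(RT) = (169.52)(0.223)/((0.08314)(596)) = 37.803/49.551 = 0.7629

Z ≈ 0.7629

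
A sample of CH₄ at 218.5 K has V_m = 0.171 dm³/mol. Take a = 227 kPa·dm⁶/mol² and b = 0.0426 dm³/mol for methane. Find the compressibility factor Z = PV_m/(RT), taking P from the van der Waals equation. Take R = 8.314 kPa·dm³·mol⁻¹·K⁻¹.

P = RT/(V_m − b) − a/V_m² = (8.314)(218.5)/(0.171 − 0.0426) − 227/(0.171)²
  = 1816.6/0.12840 − 7763.1 = 14148 − 7763.1 = 6385 kPa
Z = PV_m/(RT) = (6385)(0.171)/((8.314)(218.5)) = 1091.8/1816.6 = 0.6010

Z ≈ 0.6010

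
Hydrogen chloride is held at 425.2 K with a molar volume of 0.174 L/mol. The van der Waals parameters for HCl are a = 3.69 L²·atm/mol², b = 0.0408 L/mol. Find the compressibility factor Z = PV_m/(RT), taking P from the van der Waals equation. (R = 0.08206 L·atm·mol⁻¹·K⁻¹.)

P = RT/(V_m − b) − a/V_m² = (0.08206)(425.2)/(0.174 − 0.0408) − 3.69/(0.174)²
  = 34.892/0.13320 − 121.88 = 261.95 − 121.88 = 140.07 atm
Z = PV_m/(RT) = (140.07)(0.174)/((0.08206)(425.2)) = 24.372/34.892 = 0.6985

Z ≈ 0.6985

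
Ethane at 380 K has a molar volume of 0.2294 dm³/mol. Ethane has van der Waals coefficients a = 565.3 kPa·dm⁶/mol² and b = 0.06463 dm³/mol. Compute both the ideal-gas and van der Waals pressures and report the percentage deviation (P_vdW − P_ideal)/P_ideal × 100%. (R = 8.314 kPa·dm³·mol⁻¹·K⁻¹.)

-38.78 %

Ideal: P_ideal = RT/V_m = (8.314)(380)/0.2294 = 13772.1 kPa
vdW: P = RT/(V_m − b) − a/V_m² = 3159.32/0.164770 − 565.3/0.0526244 = 19174.1 − 10742.2 = 8431.9 kPa
% deviation = (8431.9 − 13772.1)/13772.1 × 100% = -38.78%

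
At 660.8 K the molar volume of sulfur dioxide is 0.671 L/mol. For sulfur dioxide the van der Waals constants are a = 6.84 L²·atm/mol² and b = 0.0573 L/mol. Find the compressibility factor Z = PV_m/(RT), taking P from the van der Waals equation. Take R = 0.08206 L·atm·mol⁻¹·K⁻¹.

Z ≈ 0.9054

P = RT/(V_m − b) − a/V_m² = (0.08206)(660.8)/(0.671 − 0.0573) − 6.84/(0.671)²
  = 54.225/0.61370 − 15.192 = 88.358 − 15.192 = 73.166 atm
Z = PV_m/(RT) = (73.166)(0.671)/((0.08206)(660.8)) = 49.094/54.225 = 0.9054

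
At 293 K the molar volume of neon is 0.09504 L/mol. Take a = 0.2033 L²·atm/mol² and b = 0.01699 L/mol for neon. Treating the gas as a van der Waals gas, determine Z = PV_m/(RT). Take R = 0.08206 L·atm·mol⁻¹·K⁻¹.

P = RT/(V_m − b) − a/V_m² = (0.08206)(293)/(0.09504 − 0.01699) − 0.2033/(0.09504)²
  = 24.044/0.078050 − 22.507 = 308.06 − 22.507 = 285.55 atm
Z = PV_m/(RT) = (285.55)(0.09504)/((0.08206)(293)) = 27.139/24.044 = 1.129

Z ≈ 1.129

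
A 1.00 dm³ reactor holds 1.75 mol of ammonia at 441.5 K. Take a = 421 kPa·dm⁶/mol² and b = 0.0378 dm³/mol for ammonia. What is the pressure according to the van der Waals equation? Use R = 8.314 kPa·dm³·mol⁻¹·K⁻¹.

P ≈ 5589 kPa

P = nRT/(V − nb) − a n²/V²
nRT/(V − nb) = (1.75)(8.314)(441.5)/(1.00 − 1.75×0.0378) = 6423.6/0.93385 = 6878.6 kPa
a n²/V² = (421)(1.75)²/(1.00)² = 1289.3 kPa
P = 6878.6 − 1289.3 = 5589 kPa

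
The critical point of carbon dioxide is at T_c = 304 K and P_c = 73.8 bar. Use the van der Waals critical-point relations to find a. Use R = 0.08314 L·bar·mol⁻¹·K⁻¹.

a ≈ 3.652 L²·bar/mol²

From T_c = 8a/(27Rb) and P_c = a/(27b²): a = 27 R² T_c²/(64 P_c).
a = 27×(0.08314)²×(304)²/(64×73.8) = 17248/4723.2 = 3.652 L²·bar/mol²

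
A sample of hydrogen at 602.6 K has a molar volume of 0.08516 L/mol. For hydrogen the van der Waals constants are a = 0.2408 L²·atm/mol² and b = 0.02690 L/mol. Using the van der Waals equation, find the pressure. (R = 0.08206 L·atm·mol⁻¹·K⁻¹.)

P ≈ 815.6 atm

P = RT/(V_m − b) − a/V_m²
RT/(V_m − b) = (0.08206)(602.6)/(0.08516 − 0.02690) = 49.449/0.058260 = 848.76 atm
a/V_m² = 0.2408/(0.08516)² = 33.204 atm
P = 848.76 − 33.204 = 815.6 atm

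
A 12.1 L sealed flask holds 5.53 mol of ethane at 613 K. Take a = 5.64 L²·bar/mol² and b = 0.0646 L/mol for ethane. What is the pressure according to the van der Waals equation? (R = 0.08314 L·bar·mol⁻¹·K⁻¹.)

P = nRT/(V − nb) − a n²/V²
nRT/(V − nb) = (5.53)(0.08314)(613)/(12.1 − 5.53×0.0646) = 281.84/11.743 = 24.001 bar
a n²/V² = (5.64)(5.53)²/(12.1)² = 1.1780 bar
P = 24.001 − 1.1780 = 22.82 bar

P ≈ 22.82 bar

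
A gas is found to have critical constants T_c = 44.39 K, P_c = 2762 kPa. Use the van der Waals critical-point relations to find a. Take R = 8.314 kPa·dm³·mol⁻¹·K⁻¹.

a ≈ 20.80 kPa·dm⁶/mol²

From T_c = 8a/(27Rb) and P_c = a/(27b²): a = 27 R² T_c²/(64 P_c).
a = 27×(8.314)²×(44.39)²/(64×2762) = 3677512/176768 = 20.80 kPa·dm⁶/mol²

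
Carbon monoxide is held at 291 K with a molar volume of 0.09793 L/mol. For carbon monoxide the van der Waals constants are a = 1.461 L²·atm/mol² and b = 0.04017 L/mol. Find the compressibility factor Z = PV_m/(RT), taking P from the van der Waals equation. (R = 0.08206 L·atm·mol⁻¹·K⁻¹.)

Z ≈ 1.071

P = RT/(V_m − b) − a/V_m² = (0.08206)(291)/(0.09793 − 0.04017) − 1.461/(0.09793)²
  = 23.879/0.057760 − 152.34 = 413.42 − 152.34 = 261.08 atm
Z = PV_m/(RT) = (261.08)(0.09793)/((0.08206)(291)) = 25.568/23.879 = 1.071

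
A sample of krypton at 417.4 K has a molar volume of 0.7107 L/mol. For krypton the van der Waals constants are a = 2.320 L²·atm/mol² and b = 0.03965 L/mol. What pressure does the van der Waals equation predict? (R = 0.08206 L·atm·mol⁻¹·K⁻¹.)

P = RT/(V_m − b) − a/V_m²
RT/(V_m − b) = (0.08206)(417.4)/(0.7107 − 0.03965) = 34.252/0.67105 = 51.042 atm
a/V_m² = 2.320/(0.7107)² = 4.5932 atm
P = 51.042 − 4.5932 = 46.45 atm

P ≈ 46.45 atm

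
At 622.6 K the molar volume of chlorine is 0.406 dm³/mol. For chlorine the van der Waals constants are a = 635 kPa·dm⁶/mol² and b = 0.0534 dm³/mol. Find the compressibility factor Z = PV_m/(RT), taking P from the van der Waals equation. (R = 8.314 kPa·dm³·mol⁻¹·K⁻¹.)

P = RT/(V_m − b) − a/V_m² = (8.314)(622.6)/(0.406 − 0.0534) − 635/(0.406)²
  = 5176.3/0.35260 − 3852.3 = 14680 − 3852.3 = 10828 kPa
Z = PV_m/(RT) = (10828)(0.406)/((8.314)(622.6)) = 4396.2/5176.3 = 0.8493

Z ≈ 0.8493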